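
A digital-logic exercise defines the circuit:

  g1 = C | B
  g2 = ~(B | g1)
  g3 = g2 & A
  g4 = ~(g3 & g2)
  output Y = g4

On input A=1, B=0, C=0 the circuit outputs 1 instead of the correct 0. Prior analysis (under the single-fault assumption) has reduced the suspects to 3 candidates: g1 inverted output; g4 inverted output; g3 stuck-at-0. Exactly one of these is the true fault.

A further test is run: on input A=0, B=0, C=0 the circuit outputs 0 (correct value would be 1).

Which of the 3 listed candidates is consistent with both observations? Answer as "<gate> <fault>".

g4 inverted output

Evaluate each candidate on input A=0, B=0, C=0:
  g1 inverted output: g1=1 [inverted output], g2=0, g3=0, g4=1 → 1 — eliminated
  g4 inverted output: g1=0, g2=1, g3=0, g4=0 [inverted output] → 0 — matches
  g3 stuck-at-0: g1=0, g2=1, g3=0 [stuck-at-0], g4=1 → 1 — eliminated
Only g4 inverted output reproduces the observed 0.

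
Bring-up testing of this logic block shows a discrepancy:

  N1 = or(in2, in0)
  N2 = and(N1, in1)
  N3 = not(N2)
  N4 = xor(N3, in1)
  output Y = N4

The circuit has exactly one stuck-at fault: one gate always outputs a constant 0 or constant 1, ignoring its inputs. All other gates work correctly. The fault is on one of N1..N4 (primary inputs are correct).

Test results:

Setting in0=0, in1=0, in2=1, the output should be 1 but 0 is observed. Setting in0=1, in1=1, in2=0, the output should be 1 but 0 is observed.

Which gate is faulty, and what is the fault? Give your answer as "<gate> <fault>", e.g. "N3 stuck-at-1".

N4 stuck-at-0

Fault-free values for test 1 (in0=0, in1=0, in2=1): N1=1, N2=0, N3=1, N4=1, giving Y=1. Observed 0.
Test 1: faults giving observed 0 are {N2 stuck-at-1, N3 stuck-at-0, N4 stuck-at-0}.
Test 2 (in0=1, in1=1, in2=0): fault-free N1=1, N2=1, N3=0, N4=1 → 1; observed 0. Eliminates N2 stuck-at-1, N3 stuck-at-0.
Only N4 stuck-at-0 is consistent with every test.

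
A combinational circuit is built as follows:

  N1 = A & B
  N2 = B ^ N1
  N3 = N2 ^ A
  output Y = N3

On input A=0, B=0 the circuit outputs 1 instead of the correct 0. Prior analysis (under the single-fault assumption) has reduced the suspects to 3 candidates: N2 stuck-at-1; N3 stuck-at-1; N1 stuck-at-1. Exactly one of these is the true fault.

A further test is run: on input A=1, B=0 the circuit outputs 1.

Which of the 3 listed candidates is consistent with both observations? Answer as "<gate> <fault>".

N3 stuck-at-1

Evaluate each candidate on input A=1, B=0:
  N2 stuck-at-1: N1=0, N2=1 [stuck-at-1], N3=0 → 0 — eliminated
  N3 stuck-at-1: N1=0, N2=0, N3=1 [stuck-at-1] → 1 — matches
  N1 stuck-at-1: N1=1 [stuck-at-1], N2=1, N3=0 → 0 — eliminated
Only N3 stuck-at-1 reproduces the observed 1.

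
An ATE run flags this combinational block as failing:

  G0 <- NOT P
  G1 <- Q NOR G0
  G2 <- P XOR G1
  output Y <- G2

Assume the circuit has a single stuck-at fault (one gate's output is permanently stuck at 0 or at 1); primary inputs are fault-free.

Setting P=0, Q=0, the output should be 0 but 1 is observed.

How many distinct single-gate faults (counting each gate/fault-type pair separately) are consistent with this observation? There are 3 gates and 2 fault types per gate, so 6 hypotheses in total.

Fault-free: G0=1, G1=0, G2=0 → 0. Observed 1.
  G0 stuck-at-0: output 1 ✓
  G0 stuck-at-1: output 0 ✗
  G1 stuck-at-0: output 0 ✗
  G1 stuck-at-1: output 1 ✓
  G2 stuck-at-0: output 0 ✗
  G2 stuck-at-1: output 1 ✓
Consistent faults: {G0 stuck-at-0, G1 stuck-at-1, G2 stuck-at-1} — 3 in all.

3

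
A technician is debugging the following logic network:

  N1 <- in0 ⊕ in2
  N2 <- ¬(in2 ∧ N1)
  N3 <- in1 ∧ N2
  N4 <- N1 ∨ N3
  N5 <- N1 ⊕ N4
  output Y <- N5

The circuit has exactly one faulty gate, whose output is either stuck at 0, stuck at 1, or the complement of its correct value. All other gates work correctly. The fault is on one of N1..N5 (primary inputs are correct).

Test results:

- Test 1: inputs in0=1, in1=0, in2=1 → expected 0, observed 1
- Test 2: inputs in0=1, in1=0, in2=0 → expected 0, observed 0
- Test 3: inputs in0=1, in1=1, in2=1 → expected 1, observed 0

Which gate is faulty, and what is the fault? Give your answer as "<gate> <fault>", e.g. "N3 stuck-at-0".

N3 inverted output

Fault-free values for test 1 (in0=1, in1=0, in2=1): N1=0, N2=1, N3=0, N4=0, N5=0, giving Y=0. Observed 1.
Test 1: faults giving observed 1 are {N3 stuck-at-1, N3 inverted output, N4 stuck-at-1, N4 inverted output, N5 stuck-at-1, N5 inverted output}.
Test 2 (in0=1, in1=0, in2=0): fault-free N1=1, N2=1, N3=0, N4=1, N5=0 → 0; observed 0. Eliminates N4 inverted output, N5 stuck-at-1, N5 inverted output.
Test 3 (in0=1, in1=1, in2=1): fault-free N1=0, N2=1, N3=1, N4=1, N5=1 → 1; observed 0. Eliminates N3 stuck-at-1, N4 stuck-at-1.
Only N3 inverted output is consistent with every test.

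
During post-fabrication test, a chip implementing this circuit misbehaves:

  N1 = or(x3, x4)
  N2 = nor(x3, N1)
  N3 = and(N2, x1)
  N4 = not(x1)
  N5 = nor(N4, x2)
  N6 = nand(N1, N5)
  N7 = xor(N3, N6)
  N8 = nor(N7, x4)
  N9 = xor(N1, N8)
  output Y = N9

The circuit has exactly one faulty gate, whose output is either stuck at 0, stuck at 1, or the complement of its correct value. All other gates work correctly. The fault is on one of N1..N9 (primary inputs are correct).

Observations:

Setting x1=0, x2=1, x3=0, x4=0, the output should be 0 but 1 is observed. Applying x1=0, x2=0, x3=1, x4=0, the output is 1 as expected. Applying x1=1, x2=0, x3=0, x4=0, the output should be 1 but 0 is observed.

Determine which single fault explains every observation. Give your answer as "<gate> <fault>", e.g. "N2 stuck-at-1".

N1 stuck-at-1

Fault-free values for test 1 (x1=0, x2=1, x3=0, x4=0): N1=0, N2=1, N3=0, N4=1, N5=0, N6=1, N7=1, N8=0, N9=0, giving Y=0. Observed 1.
Test 1: faults giving observed 1 are {N1 stuck-at-1, N1 inverted output, N3 stuck-at-1, N3 inverted output, N6 stuck-at-0, N6 inverted output, N7 stuck-at-0, N7 inverted output, N8 stuck-at-1, N8 inverted output, N9 stuck-at-1, N9 inverted output}.
Test 2 (x1=0, x2=0, x3=1, x4=0): fault-free N1=1, N2=0, N3=0, N4=1, N5=0, N6=1, N7=1, N8=0, N9=1 → 1; observed 1. Eliminates N1 inverted output, N3 stuck-at-1, N3 inverted output, N6 stuck-at-0, N6 inverted output, N7 stuck-at-0, N7 inverted output, N8 stuck-at-1, N8 inverted output, N9 inverted output.
Test 3 (x1=1, x2=0, x3=0, x4=0): fault-free N1=0, N2=1, N3=1, N4=0, N5=1, N6=1, N7=0, N8=1, N9=1 → 1; observed 0. Eliminates N9 stuck-at-1.
Only N1 stuck-at-1 is consistent with every test.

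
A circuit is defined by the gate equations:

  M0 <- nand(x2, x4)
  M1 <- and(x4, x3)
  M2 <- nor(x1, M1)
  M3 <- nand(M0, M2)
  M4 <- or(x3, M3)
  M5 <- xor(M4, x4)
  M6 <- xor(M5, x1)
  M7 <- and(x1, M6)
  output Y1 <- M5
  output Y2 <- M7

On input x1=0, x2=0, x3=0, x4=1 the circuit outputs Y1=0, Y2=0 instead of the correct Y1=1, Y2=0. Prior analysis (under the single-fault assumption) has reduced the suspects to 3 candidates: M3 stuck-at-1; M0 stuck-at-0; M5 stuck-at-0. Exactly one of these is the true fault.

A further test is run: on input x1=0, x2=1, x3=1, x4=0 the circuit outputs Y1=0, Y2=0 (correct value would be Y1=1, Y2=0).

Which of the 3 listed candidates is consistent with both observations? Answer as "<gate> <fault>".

M5 stuck-at-0

Evaluate each candidate on input x1=0, x2=1, x3=1, x4=0:
  M3 stuck-at-1: M0=1, M1=0, M2=1, M3=1 [stuck-at-1], M4=1, M5=1, M6=1, M7=0 → Y1=1, Y2=0 — eliminated
  M0 stuck-at-0: M0=0 [stuck-at-0], M1=0, M2=1, M3=1, M4=1, M5=1, M6=1, M7=0 → Y1=1, Y2=0 — eliminated
  M5 stuck-at-0: M0=1, M1=0, M2=1, M3=0, M4=1, M5=0 [stuck-at-0], M6=0, M7=0 → Y1=0, Y2=0 — matches
Only M5 stuck-at-0 reproduces the observed Y1=0, Y2=0.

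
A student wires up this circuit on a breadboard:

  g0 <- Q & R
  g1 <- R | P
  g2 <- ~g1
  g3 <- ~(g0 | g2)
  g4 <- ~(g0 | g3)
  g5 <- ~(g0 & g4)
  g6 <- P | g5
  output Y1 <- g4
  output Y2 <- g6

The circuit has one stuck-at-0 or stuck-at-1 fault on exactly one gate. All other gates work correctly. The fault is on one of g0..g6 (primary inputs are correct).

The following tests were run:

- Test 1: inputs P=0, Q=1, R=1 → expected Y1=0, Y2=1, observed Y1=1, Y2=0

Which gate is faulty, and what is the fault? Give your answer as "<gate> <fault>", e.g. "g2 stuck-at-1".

Fault-free values for test 1 (P=0, Q=1, R=1): g0=1, g1=1, g2=0, g3=0, g4=0, g5=1, g6=1, giving Y1=0, Y2=1. Observed Y1=1, Y2=0.
Test 1: faults giving observed Y1=1, Y2=0 are {g4 stuck-at-1}.
Only g4 stuck-at-1 is consistent with every test.

g4 stuck-at-1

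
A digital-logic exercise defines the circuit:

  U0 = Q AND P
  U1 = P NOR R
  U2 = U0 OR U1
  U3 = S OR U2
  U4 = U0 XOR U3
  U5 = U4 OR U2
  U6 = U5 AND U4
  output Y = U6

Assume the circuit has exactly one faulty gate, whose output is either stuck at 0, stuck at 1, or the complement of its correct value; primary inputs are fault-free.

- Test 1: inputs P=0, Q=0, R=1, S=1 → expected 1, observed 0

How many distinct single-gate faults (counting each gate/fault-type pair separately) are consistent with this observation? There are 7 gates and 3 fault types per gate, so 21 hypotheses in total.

Fault-free: U0=0, U1=0, U2=0, U3=1, U4=1, U5=1, U6=1 → 1. Observed 0.
  U0: stuck-at-1, inverted output ✓; others ✗
  U1: none of the 3 fault types match ✗
  U2: none of the 3 fault types match ✗
  U3: stuck-at-0, inverted output ✓; others ✗
  U4: stuck-at-0, inverted output ✓; others ✗
  U5: stuck-at-0, inverted output ✓; others ✗
  U6: stuck-at-0, inverted output ✓; others ✗
Consistent faults: {U0 stuck-at-1, U0 inverted output, U3 stuck-at-0, U3 inverted output, U4 stuck-at-0, U4 inverted output, U5 stuck-at-0, U5 inverted output, U6 stuck-at-0, U6 inverted output} — 10 in all.

10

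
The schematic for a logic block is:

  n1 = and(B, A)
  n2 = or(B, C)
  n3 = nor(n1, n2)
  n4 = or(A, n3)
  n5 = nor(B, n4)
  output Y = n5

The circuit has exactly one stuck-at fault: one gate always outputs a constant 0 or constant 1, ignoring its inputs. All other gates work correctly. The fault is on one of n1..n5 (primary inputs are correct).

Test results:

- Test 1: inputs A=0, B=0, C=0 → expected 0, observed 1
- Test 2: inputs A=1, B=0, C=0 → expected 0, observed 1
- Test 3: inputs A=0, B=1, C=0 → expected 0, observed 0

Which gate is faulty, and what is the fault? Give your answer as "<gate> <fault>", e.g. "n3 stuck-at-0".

Fault-free values for test 1 (A=0, B=0, C=0): n1=0, n2=0, n3=1, n4=1, n5=0, giving Y=0. Observed 1.
Test 1: faults giving observed 1 are {n1 stuck-at-1, n2 stuck-at-1, n3 stuck-at-0, n4 stuck-at-0, n5 stuck-at-1}.
Test 2 (A=1, B=0, C=0): fault-free n1=0, n2=0, n3=1, n4=1, n5=0 → 0; observed 1. Eliminates n1 stuck-at-1, n2 stuck-at-1, n3 stuck-at-0.
Test 3 (A=0, B=1, C=0): fault-free n1=0, n2=1, n3=0, n4=0, n5=0 → 0; observed 0. Eliminates n5 stuck-at-1.
Only n4 stuck-at-0 is consistent with every test.

n4 stuck-at-0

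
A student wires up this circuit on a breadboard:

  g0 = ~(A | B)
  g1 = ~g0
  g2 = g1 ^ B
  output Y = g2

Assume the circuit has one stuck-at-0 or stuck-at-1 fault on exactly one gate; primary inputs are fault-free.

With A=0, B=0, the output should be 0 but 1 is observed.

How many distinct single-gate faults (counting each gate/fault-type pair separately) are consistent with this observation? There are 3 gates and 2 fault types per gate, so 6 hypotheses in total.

3

Fault-free: g0=1, g1=0, g2=0 → 0. Observed 1.
  g0 stuck-at-0: output 1 ✓
  g0 stuck-at-1: output 0 ✗
  g1 stuck-at-0: output 0 ✗
  g1 stuck-at-1: output 1 ✓
  g2 stuck-at-0: output 0 ✗
  g2 stuck-at-1: output 1 ✓
Consistent faults: {g0 stuck-at-0, g1 stuck-at-1, g2 stuck-at-1} — 3 in all.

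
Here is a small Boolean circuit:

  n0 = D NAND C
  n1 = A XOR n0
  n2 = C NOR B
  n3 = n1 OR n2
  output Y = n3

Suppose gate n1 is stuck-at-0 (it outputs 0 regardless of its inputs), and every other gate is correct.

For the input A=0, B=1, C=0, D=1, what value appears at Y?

Propagate with n1 forced: n0=1, n1=0 [stuck-at-0], n2=0, n3=0.
So Y = 0. (Without the fault it would be 1.)

0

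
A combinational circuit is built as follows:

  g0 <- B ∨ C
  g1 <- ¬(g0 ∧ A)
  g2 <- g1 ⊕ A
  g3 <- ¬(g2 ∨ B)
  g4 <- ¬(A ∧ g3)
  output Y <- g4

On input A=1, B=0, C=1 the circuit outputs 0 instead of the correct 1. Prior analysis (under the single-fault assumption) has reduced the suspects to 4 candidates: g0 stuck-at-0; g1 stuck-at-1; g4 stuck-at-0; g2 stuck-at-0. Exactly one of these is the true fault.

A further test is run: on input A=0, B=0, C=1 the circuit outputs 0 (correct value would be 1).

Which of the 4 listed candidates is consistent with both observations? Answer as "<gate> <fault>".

Evaluate each candidate on input A=0, B=0, C=1:
  g0 stuck-at-0: g0=0 [stuck-at-0], g1=1, g2=1, g3=0, g4=1 → 1 — eliminated
  g1 stuck-at-1: g0=1, g1=1 [stuck-at-1], g2=1, g3=0, g4=1 → 1 — eliminated
  g4 stuck-at-0: g0=1, g1=1, g2=1, g3=0, g4=0 [stuck-at-0] → 0 — matches
  g2 stuck-at-0: g0=1, g1=1, g2=0 [stuck-at-0], g3=1, g4=1 → 1 — eliminated
Only g4 stuck-at-0 reproduces the observed 0.

g4 stuck-at-0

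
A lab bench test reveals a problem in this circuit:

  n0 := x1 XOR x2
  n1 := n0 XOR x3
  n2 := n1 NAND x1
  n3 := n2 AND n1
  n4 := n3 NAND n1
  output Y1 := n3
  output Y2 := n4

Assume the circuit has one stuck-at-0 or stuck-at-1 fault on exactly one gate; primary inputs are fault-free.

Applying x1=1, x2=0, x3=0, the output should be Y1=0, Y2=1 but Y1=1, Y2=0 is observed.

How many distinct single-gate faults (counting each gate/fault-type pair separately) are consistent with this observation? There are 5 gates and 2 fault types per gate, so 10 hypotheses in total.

Fault-free: n0=1, n1=1, n2=0, n3=0, n4=1 → Y1=0, Y2=1. Observed Y1=1, Y2=0.
  n0 stuck-at-0: output Y1=0, Y2=1 ✗
  n0 stuck-at-1: output Y1=0, Y2=1 ✗
  n1 stuck-at-0: output Y1=0, Y2=1 ✗
  n1 stuck-at-1: output Y1=0, Y2=1 ✗
  n2 stuck-at-0: output Y1=0, Y2=1 ✗
  n2 stuck-at-1: output Y1=1, Y2=0 ✓
  n3 stuck-at-0: output Y1=0, Y2=1 ✗
  n3 stuck-at-1: output Y1=1, Y2=0 ✓
  n4 stuck-at-0: output Y1=0, Y2=0 ✗
  n4 stuck-at-1: output Y1=0, Y2=1 ✗
Consistent faults: {n2 stuck-at-1, n3 stuck-at-1} — 2 in all.

2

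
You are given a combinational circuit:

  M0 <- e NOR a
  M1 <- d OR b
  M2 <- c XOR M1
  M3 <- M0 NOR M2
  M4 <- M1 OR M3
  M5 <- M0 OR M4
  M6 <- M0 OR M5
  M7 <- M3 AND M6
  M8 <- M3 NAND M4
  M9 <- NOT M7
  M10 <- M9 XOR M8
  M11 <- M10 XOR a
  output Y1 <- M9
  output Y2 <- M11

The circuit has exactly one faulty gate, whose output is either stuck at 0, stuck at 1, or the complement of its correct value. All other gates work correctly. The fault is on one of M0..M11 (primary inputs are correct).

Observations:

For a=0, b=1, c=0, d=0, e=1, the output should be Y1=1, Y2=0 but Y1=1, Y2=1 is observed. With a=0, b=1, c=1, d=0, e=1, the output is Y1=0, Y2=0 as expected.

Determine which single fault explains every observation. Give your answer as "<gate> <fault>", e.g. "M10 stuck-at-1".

Fault-free values for test 1 (a=0, b=1, c=0, d=0, e=1): M0=0, M1=1, M2=1, M3=0, M4=1, M5=1, M6=1, M7=0, M8=1, M9=1, M10=0, M11=0, giving Y1=1, Y2=0. Observed Y1=1, Y2=1.
Test 1: faults giving observed Y1=1, Y2=1 are {M8 stuck-at-0, M8 inverted output, M10 stuck-at-1, M10 inverted output, M11 stuck-at-1, M11 inverted output}.
Test 2 (a=0, b=1, c=1, d=0, e=1): fault-free M0=0, M1=1, M2=0, M3=1, M4=1, M5=1, M6=1, M7=1, M8=0, M9=0, M10=0, M11=0 → Y1=0, Y2=0; observed Y1=0, Y2=0. Eliminates M8 inverted output, M10 stuck-at-1, M10 inverted output, M11 stuck-at-1, M11 inverted output.
Only M8 stuck-at-0 is consistent with every test.

M8 stuck-at-0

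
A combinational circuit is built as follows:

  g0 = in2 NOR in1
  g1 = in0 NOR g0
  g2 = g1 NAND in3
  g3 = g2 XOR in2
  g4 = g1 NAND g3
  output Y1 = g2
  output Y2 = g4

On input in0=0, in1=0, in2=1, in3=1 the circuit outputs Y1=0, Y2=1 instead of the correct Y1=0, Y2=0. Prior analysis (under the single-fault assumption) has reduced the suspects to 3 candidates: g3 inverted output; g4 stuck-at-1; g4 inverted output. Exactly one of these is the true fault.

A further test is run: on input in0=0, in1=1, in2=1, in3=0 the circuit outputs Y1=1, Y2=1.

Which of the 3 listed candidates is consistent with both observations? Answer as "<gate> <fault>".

g4 stuck-at-1

Evaluate each candidate on input in0=0, in1=1, in2=1, in3=0:
  g3 inverted output: g0=0, g1=1, g2=1, g3=1 [inverted output], g4=0 → Y1=1, Y2=0 — eliminated
  g4 stuck-at-1: g0=0, g1=1, g2=1, g3=0, g4=1 [stuck-at-1] → Y1=1, Y2=1 — matches
  g4 inverted output: g0=0, g1=1, g2=1, g3=0, g4=0 [inverted output] → Y1=1, Y2=0 — eliminated
Only g4 stuck-at-1 reproduces the observed Y1=1, Y2=1.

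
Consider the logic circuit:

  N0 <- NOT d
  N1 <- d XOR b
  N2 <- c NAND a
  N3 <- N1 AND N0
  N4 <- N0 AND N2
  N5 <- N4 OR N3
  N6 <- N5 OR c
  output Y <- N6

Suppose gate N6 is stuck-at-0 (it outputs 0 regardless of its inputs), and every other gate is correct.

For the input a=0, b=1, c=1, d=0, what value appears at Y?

Propagate with N6 forced: N0=1, N1=1, N2=1, N3=1, N4=1, N5=1, N6=0 [stuck-at-0].
So Y = 0. (Without the fault it would be 1.)

0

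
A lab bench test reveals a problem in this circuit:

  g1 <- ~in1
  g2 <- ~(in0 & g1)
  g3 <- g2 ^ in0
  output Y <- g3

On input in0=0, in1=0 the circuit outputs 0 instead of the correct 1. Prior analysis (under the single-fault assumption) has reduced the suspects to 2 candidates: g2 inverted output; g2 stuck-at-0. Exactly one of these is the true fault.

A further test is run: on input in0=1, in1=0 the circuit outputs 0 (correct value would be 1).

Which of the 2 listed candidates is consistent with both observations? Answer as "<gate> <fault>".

Evaluate each candidate on input in0=1, in1=0:
  g2 inverted output: g1=1, g2=1 [inverted output], g3=0 → 0 — matches
  g2 stuck-at-0: g1=1, g2=0 [stuck-at-0], g3=1 → 1 — eliminated
Only g2 inverted output reproduces the observed 0.

g2 inverted output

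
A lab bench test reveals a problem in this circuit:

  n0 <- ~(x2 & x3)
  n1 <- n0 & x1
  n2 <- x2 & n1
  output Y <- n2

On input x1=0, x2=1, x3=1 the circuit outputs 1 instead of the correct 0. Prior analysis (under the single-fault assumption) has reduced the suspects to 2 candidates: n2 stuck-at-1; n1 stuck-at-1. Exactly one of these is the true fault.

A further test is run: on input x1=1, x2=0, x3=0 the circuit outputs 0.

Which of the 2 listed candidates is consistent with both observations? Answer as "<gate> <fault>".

Evaluate each candidate on input x1=1, x2=0, x3=0:
  n2 stuck-at-1: n0=1, n1=1, n2=1 [stuck-at-1] → 1 — eliminated
  n1 stuck-at-1: n0=1, n1=1 [stuck-at-1], n2=0 → 0 — matches
Only n1 stuck-at-1 reproduces the observed 0.

n1 stuck-at-1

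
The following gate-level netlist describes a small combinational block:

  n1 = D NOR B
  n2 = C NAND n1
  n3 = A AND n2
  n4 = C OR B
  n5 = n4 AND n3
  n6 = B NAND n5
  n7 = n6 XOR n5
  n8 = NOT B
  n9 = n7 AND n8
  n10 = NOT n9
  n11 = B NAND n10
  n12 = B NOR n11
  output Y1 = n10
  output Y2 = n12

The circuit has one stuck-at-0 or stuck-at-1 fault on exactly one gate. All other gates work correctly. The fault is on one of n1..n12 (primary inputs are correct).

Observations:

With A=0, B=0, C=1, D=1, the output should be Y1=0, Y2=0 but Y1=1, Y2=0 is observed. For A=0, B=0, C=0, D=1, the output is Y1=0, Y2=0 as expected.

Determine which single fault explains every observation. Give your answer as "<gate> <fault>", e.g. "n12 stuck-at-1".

Fault-free values for test 1 (A=0, B=0, C=1, D=1): n1=0, n2=1, n3=0, n4=1, n5=0, n6=1, n7=1, n8=1, n9=1, n10=0, n11=1, n12=0, giving Y1=0, Y2=0. Observed Y1=1, Y2=0.
Test 1: faults giving observed Y1=1, Y2=0 are {n3 stuck-at-1, n5 stuck-at-1, n6 stuck-at-0, n7 stuck-at-0, n8 stuck-at-0, n9 stuck-at-0, n10 stuck-at-1}.
Test 2 (A=0, B=0, C=0, D=1): fault-free n1=0, n2=1, n3=0, n4=0, n5=0, n6=1, n7=1, n8=1, n9=1, n10=0, n11=1, n12=0 → Y1=0, Y2=0; observed Y1=0, Y2=0. Eliminates n5 stuck-at-1, n6 stuck-at-0, n7 stuck-at-0, n8 stuck-at-0, n9 stuck-at-0, n10 stuck-at-1.
Only n3 stuck-at-1 is consistent with every test.

n3 stuck-at-1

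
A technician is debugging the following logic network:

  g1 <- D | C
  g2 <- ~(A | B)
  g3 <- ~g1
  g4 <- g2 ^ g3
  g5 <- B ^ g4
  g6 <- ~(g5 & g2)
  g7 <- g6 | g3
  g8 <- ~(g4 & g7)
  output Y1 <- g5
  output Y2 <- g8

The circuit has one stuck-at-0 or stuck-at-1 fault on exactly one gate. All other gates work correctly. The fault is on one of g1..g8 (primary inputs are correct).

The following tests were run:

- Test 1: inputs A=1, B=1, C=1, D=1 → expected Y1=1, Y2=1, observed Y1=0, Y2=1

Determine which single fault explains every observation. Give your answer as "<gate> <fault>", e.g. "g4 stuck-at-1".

g5 stuck-at-0

Fault-free values for test 1 (A=1, B=1, C=1, D=1): g1=1, g2=0, g3=0, g4=0, g5=1, g6=1, g7=1, g8=1, giving Y1=1, Y2=1. Observed Y1=0, Y2=1.
Test 1: faults giving observed Y1=0, Y2=1 are {g5 stuck-at-0}.
Only g5 stuck-at-0 is consistent with every test.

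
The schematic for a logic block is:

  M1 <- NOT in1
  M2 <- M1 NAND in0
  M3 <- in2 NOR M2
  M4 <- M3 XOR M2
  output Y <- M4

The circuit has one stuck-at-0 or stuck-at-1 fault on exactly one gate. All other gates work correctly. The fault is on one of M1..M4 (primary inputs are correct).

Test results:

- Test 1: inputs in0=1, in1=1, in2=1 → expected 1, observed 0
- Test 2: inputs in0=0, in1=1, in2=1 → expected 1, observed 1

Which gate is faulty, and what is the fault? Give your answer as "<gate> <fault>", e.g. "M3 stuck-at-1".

Fault-free values for test 1 (in0=1, in1=1, in2=1): M1=0, M2=1, M3=0, M4=1, giving Y=1. Observed 0.
Test 1: faults giving observed 0 are {M1 stuck-at-1, M2 stuck-at-0, M3 stuck-at-1, M4 stuck-at-0}.
Test 2 (in0=0, in1=1, in2=1): fault-free M1=0, M2=1, M3=0, M4=1 → 1; observed 1. Eliminates M2 stuck-at-0, M3 stuck-at-1, M4 stuck-at-0.
Only M1 stuck-at-1 is consistent with every test.

M1 stuck-at-1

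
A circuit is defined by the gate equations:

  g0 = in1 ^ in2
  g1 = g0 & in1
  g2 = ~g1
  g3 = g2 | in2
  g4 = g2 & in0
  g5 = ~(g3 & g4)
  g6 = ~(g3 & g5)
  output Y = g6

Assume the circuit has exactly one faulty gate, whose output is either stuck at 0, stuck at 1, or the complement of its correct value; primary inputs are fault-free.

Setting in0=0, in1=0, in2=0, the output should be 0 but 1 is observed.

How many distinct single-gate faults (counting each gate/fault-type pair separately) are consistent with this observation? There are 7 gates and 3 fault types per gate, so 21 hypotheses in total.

Fault-free: g0=0, g1=0, g2=1, g3=1, g4=0, g5=1, g6=0 → 0. Observed 1.
  g0: none of the 3 fault types match ✗
  g1: stuck-at-1, inverted output ✓; others ✗
  g2: stuck-at-0, inverted output ✓; others ✗
  g3: stuck-at-0, inverted output ✓; others ✗
  g4: stuck-at-1, inverted output ✓; others ✗
  g5: stuck-at-0, inverted output ✓; others ✗
  g6: stuck-at-1, inverted output ✓; others ✗
Consistent faults: {g1 stuck-at-1, g1 inverted output, g2 stuck-at-0, g2 inverted output, g3 stuck-at-0, g3 inverted output, g4 stuck-at-1, g4 inverted output, g5 stuck-at-0, g5 inverted output, g6 stuck-at-1, g6 inverted output} — 12 in all.

12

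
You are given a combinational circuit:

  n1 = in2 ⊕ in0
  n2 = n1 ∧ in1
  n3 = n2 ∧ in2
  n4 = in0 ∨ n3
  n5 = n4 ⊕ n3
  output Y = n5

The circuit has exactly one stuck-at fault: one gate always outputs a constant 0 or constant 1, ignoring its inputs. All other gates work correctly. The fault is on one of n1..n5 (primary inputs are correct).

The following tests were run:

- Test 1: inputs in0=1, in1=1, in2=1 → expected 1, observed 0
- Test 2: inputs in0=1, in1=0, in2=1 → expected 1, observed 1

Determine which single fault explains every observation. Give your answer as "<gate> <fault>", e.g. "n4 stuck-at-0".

Fault-free values for test 1 (in0=1, in1=1, in2=1): n1=0, n2=0, n3=0, n4=1, n5=1, giving Y=1. Observed 0.
Test 1: faults giving observed 0 are {n1 stuck-at-1, n2 stuck-at-1, n3 stuck-at-1, n4 stuck-at-0, n5 stuck-at-0}.
Test 2 (in0=1, in1=0, in2=1): fault-free n1=0, n2=0, n3=0, n4=1, n5=1 → 1; observed 1. Eliminates n2 stuck-at-1, n3 stuck-at-1, n4 stuck-at-0, n5 stuck-at-0.
Only n1 stuck-at-1 is consistent with every test.

n1 stuck-at-1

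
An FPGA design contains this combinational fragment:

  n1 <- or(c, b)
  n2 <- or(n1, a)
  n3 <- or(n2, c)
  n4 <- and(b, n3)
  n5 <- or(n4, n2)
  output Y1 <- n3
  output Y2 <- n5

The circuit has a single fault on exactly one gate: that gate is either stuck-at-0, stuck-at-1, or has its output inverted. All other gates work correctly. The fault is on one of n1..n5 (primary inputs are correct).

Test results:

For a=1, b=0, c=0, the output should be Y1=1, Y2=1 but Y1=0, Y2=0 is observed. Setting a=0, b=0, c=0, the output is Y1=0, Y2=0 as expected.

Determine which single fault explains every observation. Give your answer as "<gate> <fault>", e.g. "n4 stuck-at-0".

Fault-free values for test 1 (a=1, b=0, c=0): n1=0, n2=1, n3=1, n4=0, n5=1, giving Y1=1, Y2=1. Observed Y1=0, Y2=0.
Test 1: faults giving observed Y1=0, Y2=0 are {n2 stuck-at-0, n2 inverted output}.
Test 2 (a=0, b=0, c=0): fault-free n1=0, n2=0, n3=0, n4=0, n5=0 → Y1=0, Y2=0; observed Y1=0, Y2=0. Eliminates n2 inverted output.
Only n2 stuck-at-0 is consistent with every test.

n2 stuck-at-0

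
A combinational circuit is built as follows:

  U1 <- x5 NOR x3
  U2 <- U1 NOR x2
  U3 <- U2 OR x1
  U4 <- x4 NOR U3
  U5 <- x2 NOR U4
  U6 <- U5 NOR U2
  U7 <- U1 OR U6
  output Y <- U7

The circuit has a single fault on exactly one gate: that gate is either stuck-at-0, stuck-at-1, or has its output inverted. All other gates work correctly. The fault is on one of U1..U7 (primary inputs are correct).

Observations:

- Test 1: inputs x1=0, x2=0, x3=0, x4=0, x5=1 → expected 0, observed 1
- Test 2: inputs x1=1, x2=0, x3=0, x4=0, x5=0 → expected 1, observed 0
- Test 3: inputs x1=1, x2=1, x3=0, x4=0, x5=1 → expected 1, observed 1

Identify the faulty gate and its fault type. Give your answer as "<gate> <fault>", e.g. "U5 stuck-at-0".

U1 inverted output

Fault-free values for test 1 (x1=0, x2=0, x3=0, x4=0, x5=1): U1=0, U2=1, U3=1, U4=0, U5=1, U6=0, U7=0, giving Y=0. Observed 1.
Test 1: faults giving observed 1 are {U1 stuck-at-1, U1 inverted output, U2 stuck-at-0, U2 inverted output, U6 stuck-at-1, U6 inverted output, U7 stuck-at-1, U7 inverted output}.
Test 2 (x1=1, x2=0, x3=0, x4=0, x5=0): fault-free U1=1, U2=0, U3=1, U4=0, U5=1, U6=0, U7=1 → 1; observed 0. Eliminates U1 stuck-at-1, U2 stuck-at-0, U2 inverted output, U6 stuck-at-1, U6 inverted output, U7 stuck-at-1.
Test 3 (x1=1, x2=1, x3=0, x4=0, x5=1): fault-free U1=0, U2=0, U3=1, U4=0, U5=0, U6=1, U7=1 → 1; observed 1. Eliminates U7 inverted output.
Only U1 inverted output is consistent with every test.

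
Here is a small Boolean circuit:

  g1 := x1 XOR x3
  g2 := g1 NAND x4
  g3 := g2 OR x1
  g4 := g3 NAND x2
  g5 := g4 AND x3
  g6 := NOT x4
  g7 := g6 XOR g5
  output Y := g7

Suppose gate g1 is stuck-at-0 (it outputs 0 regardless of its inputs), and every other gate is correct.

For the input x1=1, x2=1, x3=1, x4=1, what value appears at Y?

0

Propagate with g1 forced: g1=0 [stuck-at-0], g2=1, g3=1, g4=0, g5=0, g6=0, g7=0.
So Y = 0. (Same as the fault-free value — the fault is masked on this input.)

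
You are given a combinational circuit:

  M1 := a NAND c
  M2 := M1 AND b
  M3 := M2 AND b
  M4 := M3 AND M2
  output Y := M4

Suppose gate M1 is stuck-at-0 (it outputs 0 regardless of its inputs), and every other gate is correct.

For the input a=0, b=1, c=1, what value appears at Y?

0

Propagate with M1 forced: M1=0 [stuck-at-0], M2=0, M3=0, M4=0.
So Y = 0. (Without the fault it would be 1.)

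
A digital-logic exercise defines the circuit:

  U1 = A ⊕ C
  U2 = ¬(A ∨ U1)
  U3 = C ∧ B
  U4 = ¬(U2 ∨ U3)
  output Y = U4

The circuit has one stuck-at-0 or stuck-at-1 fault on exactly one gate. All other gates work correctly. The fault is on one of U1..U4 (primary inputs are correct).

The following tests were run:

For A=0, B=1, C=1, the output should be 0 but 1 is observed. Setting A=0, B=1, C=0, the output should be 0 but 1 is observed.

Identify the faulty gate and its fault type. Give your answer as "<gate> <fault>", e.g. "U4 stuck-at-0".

U4 stuck-at-1

Fault-free values for test 1 (A=0, B=1, C=1): U1=1, U2=0, U3=1, U4=0, giving Y=0. Observed 1.
Test 1: faults giving observed 1 are {U3 stuck-at-0, U4 stuck-at-1}.
Test 2 (A=0, B=1, C=0): fault-free U1=0, U2=1, U3=0, U4=0 → 0; observed 1. Eliminates U3 stuck-at-0.
Only U4 stuck-at-1 is consistent with every test.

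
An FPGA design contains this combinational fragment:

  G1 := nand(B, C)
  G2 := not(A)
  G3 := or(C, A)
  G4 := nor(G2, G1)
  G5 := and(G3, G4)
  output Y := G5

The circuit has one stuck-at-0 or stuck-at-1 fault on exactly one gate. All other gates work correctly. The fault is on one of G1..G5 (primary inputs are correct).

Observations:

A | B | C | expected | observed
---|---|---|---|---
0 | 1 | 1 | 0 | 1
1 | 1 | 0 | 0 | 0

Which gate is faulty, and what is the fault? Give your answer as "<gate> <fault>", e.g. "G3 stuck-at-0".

G2 stuck-at-0

Fault-free values for test 1 (A=0, B=1, C=1): G1=0, G2=1, G3=1, G4=0, G5=0, giving Y=0. Observed 1.
Test 1: faults giving observed 1 are {G2 stuck-at-0, G4 stuck-at-1, G5 stuck-at-1}.
Test 2 (A=1, B=1, C=0): fault-free G1=1, G2=0, G3=1, G4=0, G5=0 → 0; observed 0. Eliminates G4 stuck-at-1, G5 stuck-at-1.
Only G2 stuck-at-0 is consistent with every test.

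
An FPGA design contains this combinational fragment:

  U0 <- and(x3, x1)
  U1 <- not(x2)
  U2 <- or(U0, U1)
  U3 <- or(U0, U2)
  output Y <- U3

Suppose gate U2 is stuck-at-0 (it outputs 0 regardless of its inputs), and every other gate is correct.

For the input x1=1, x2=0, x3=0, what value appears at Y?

Propagate with U2 forced: U0=0, U1=1, U2=0 [stuck-at-0], U3=0.
So Y = 0. (Without the fault it would be 1.)

0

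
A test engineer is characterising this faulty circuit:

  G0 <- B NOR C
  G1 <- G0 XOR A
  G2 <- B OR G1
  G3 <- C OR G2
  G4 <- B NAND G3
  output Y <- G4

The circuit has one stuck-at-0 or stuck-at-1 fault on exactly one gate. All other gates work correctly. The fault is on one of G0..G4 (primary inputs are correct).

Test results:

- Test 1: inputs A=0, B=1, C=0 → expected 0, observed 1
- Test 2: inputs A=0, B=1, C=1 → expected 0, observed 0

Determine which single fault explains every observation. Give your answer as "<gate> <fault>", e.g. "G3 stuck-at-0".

G2 stuck-at-0

Fault-free values for test 1 (A=0, B=1, C=0): G0=0, G1=0, G2=1, G3=1, G4=0, giving Y=0. Observed 1.
Test 1: faults giving observed 1 are {G2 stuck-at-0, G3 stuck-at-0, G4 stuck-at-1}.
Test 2 (A=0, B=1, C=1): fault-free G0=0, G1=0, G2=1, G3=1, G4=0 → 0; observed 0. Eliminates G3 stuck-at-0, G4 stuck-at-1.
Only G2 stuck-at-0 is consistent with every test.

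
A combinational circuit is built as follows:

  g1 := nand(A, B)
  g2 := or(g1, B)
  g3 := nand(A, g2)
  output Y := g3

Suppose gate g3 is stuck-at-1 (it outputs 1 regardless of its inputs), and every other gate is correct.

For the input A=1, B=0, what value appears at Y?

Propagate with g3 forced: g1=1, g2=1, g3=1 [stuck-at-1].
So Y = 1. (Without the fault it would be 0.)

1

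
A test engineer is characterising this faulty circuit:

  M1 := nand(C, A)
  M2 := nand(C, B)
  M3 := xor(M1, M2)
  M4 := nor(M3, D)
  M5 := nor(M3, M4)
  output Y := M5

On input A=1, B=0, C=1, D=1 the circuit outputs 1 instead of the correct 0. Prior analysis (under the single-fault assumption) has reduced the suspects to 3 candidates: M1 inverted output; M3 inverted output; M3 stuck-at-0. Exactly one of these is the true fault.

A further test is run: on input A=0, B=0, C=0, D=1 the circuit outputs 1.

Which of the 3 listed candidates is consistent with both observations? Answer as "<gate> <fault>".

M3 stuck-at-0

Evaluate each candidate on input A=0, B=0, C=0, D=1:
  M1 inverted output: M1=0 [inverted output], M2=1, M3=1, M4=0, M5=0 → 0 — eliminated
  M3 inverted output: M1=1, M2=1, M3=1 [inverted output], M4=0, M5=0 → 0 — eliminated
  M3 stuck-at-0: M1=1, M2=1, M3=0 [stuck-at-0], M4=0, M5=1 → 1 — matches
Only M3 stuck-at-0 reproduces the observed 1.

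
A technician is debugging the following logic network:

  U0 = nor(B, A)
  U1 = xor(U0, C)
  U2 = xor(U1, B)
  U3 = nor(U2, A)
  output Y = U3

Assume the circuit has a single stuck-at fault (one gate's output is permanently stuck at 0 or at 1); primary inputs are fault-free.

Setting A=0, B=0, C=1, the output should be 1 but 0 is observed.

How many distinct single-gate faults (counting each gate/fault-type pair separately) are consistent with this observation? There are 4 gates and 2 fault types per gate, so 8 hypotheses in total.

Fault-free: U0=1, U1=0, U2=0, U3=1 → 1. Observed 0.
  U0 stuck-at-0: output 0 ✓
  U0 stuck-at-1: output 1 ✗
  U1 stuck-at-0: output 1 ✗
  U1 stuck-at-1: output 0 ✓
  U2 stuck-at-0: output 1 ✗
  U2 stuck-at-1: output 0 ✓
  U3 stuck-at-0: output 0 ✓
  U3 stuck-at-1: output 1 ✗
Consistent faults: {U0 stuck-at-0, U1 stuck-at-1, U2 stuck-at-1, U3 stuck-at-0} — 4 in all.

4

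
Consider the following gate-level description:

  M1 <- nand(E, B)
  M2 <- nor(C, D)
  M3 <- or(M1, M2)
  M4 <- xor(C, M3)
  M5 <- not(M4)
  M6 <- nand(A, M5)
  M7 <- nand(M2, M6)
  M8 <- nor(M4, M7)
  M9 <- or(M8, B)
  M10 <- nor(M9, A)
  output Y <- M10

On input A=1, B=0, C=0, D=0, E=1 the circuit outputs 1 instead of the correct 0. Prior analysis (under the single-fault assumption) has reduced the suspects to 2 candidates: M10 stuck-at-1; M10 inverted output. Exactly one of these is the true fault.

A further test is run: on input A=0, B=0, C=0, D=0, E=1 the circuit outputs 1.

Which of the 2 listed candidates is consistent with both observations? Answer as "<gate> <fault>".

Evaluate each candidate on input A=0, B=0, C=0, D=0, E=1:
  M10 stuck-at-1: M1=1, M2=1, M3=1, M4=1, M5=0, M6=1, M7=0, M8=0, M9=0, M10=1 [stuck-at-1] → 1 — matches
  M10 inverted output: M1=1, M2=1, M3=1, M4=1, M5=0, M6=1, M7=0, M8=0, M9=0, M10=0 [inverted output] → 0 — eliminated
Only M10 stuck-at-1 reproduces the observed 1.

M10 stuck-at-1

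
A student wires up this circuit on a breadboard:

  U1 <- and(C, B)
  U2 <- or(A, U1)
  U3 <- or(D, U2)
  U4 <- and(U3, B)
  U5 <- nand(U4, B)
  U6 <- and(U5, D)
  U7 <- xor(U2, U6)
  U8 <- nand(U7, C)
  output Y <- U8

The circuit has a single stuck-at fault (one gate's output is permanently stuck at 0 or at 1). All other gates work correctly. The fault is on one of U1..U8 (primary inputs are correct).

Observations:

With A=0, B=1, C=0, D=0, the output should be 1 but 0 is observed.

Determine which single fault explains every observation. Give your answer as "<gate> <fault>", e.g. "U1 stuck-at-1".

U8 stuck-at-0

Fault-free values for test 1 (A=0, B=1, C=0, D=0): U1=0, U2=0, U3=0, U4=0, U5=1, U6=0, U7=0, U8=1, giving Y=1. Observed 0.
Test 1: faults giving observed 0 are {U8 stuck-at-0}.
Only U8 stuck-at-0 is consistent with every test.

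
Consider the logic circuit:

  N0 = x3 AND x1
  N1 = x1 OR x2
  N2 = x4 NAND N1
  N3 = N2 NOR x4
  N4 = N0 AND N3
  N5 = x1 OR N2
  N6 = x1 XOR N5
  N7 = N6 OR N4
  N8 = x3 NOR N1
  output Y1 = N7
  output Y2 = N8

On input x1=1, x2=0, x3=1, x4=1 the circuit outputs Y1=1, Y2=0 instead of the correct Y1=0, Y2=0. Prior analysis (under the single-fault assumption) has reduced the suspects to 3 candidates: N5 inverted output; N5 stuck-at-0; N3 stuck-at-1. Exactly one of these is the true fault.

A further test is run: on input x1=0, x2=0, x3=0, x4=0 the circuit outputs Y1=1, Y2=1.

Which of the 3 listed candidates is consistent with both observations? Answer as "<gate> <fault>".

Evaluate each candidate on input x1=0, x2=0, x3=0, x4=0:
  N5 inverted output: N0=0, N1=0, N2=1, N3=0, N4=0, N5=0 [inverted output], N6=0, N7=0, N8=1 → Y1=0, Y2=1 — eliminated
  N5 stuck-at-0: N0=0, N1=0, N2=1, N3=0, N4=0, N5=0 [stuck-at-0], N6=0, N7=0, N8=1 → Y1=0, Y2=1 — eliminated
  N3 stuck-at-1: N0=0, N1=0, N2=1, N3=1 [stuck-at-1], N4=0, N5=1, N6=1, N7=1, N8=1 → Y1=1, Y2=1 — matches
Only N3 stuck-at-1 reproduces the observed Y1=1, Y2=1.

N3 stuck-at-1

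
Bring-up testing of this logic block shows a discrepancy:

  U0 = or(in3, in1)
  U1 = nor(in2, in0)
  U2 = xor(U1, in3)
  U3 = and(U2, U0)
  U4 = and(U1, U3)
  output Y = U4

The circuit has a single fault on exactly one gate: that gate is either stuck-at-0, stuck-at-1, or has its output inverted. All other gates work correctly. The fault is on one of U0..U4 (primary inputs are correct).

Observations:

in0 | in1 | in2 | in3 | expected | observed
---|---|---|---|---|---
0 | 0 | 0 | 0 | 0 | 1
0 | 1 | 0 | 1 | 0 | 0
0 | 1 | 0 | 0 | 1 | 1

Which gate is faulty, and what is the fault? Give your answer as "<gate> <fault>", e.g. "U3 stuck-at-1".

Fault-free values for test 1 (in0=0, in1=0, in2=0, in3=0): U0=0, U1=1, U2=1, U3=0, U4=0, giving Y=0. Observed 1.
Test 1: faults giving observed 1 are {U0 stuck-at-1, U0 inverted output, U3 stuck-at-1, U3 inverted output, U4 stuck-at-1, U4 inverted output}.
Test 2 (in0=0, in1=1, in2=0, in3=1): fault-free U0=1, U1=1, U2=0, U3=0, U4=0 → 0; observed 0. Eliminates U3 stuck-at-1, U3 inverted output, U4 stuck-at-1, U4 inverted output.
Test 3 (in0=0, in1=1, in2=0, in3=0): fault-free U0=1, U1=1, U2=1, U3=1, U4=1 → 1; observed 1. Eliminates U0 inverted output.
Only U0 stuck-at-1 is consistent with every test.

U0 stuck-at-1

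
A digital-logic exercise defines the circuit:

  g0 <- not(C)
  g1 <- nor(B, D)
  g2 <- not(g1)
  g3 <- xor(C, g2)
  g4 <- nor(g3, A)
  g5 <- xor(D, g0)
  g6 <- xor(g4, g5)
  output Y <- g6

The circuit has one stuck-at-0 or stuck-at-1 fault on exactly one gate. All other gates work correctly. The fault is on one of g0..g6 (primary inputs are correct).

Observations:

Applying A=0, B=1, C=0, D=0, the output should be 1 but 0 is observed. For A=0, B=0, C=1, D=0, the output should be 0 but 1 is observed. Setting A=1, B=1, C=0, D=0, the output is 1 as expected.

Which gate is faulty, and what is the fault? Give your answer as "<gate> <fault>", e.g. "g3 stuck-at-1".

g3 stuck-at-0

Fault-free values for test 1 (A=0, B=1, C=0, D=0): g0=1, g1=0, g2=1, g3=1, g4=0, g5=1, g6=1, giving Y=1. Observed 0.
Test 1: faults giving observed 0 are {g0 stuck-at-0, g1 stuck-at-1, g2 stuck-at-0, g3 stuck-at-0, g4 stuck-at-1, g5 stuck-at-0, g6 stuck-at-0}.
Test 2 (A=0, B=0, C=1, D=0): fault-free g0=0, g1=1, g2=0, g3=1, g4=0, g5=0, g6=0 → 0; observed 1. Eliminates g0 stuck-at-0, g1 stuck-at-1, g2 stuck-at-0, g5 stuck-at-0, g6 stuck-at-0.
Test 3 (A=1, B=1, C=0, D=0): fault-free g0=1, g1=0, g2=1, g3=1, g4=0, g5=1, g6=1 → 1; observed 1. Eliminates g4 stuck-at-1.
Only g3 stuck-at-0 is consistent with every test.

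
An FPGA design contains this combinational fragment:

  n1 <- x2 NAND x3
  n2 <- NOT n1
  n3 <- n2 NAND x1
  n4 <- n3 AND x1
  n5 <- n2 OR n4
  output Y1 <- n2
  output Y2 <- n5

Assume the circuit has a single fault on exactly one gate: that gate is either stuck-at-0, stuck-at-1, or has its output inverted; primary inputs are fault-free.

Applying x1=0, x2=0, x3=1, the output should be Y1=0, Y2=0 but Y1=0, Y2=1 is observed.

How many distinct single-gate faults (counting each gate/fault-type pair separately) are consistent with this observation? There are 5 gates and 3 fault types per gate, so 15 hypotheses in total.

Fault-free: n1=1, n2=0, n3=1, n4=0, n5=0 → Y1=0, Y2=0. Observed Y1=0, Y2=1.
  n1: none of the 3 fault types match ✗
  n2: none of the 3 fault types match ✗
  n3: none of the 3 fault types match ✗
  n4: stuck-at-1, inverted output ✓; others ✗
  n5: stuck-at-1, inverted output ✓; others ✗
Consistent faults: {n4 stuck-at-1, n4 inverted output, n5 stuck-at-1, n5 inverted output} — 4 in all.

4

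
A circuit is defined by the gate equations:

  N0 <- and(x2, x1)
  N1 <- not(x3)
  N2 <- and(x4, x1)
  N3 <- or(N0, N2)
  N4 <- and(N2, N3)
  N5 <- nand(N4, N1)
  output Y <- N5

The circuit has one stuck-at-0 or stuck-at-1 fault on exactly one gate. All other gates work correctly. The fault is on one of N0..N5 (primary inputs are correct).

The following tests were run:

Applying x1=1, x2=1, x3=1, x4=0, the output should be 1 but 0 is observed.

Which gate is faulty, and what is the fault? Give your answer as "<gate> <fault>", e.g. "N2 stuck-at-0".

N5 stuck-at-0

Fault-free values for test 1 (x1=1, x2=1, x3=1, x4=0): N0=1, N1=0, N2=0, N3=1, N4=0, N5=1, giving Y=1. Observed 0.
Test 1: faults giving observed 0 are {N5 stuck-at-0}.
Only N5 stuck-at-0 is consistent with every test.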